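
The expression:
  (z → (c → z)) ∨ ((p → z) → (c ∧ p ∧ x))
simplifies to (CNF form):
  True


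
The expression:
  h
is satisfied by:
  {h: True}


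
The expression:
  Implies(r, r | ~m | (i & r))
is always true.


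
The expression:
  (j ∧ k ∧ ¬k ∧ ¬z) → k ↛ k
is always true.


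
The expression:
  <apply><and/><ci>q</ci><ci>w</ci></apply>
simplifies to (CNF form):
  <apply><and/><ci>q</ci><ci>w</ci></apply>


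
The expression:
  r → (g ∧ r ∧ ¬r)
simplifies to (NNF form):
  ¬r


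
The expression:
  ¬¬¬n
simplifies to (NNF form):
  ¬n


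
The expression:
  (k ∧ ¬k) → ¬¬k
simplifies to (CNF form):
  True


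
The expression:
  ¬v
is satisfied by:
  {v: False}


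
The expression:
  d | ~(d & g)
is always true.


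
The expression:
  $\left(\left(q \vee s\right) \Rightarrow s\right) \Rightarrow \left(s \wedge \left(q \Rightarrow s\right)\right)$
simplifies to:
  $q \vee s$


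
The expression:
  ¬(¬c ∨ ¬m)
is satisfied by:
  {c: True, m: True}


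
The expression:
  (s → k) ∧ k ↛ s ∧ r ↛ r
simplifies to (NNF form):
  False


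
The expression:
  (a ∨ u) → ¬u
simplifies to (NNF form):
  ¬u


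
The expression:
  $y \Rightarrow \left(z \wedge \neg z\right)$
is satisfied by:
  {y: False}


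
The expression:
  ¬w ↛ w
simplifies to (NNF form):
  True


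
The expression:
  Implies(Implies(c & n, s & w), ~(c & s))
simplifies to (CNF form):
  (n | ~c | ~s) & (~c | ~s | ~w)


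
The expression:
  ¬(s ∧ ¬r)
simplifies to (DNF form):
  r ∨ ¬s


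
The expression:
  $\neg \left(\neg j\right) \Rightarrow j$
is always true.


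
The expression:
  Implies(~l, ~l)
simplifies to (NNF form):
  True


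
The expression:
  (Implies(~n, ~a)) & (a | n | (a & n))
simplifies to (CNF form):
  n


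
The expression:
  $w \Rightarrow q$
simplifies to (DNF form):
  $q \vee \neg w$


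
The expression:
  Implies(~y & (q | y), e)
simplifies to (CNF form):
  e | y | ~q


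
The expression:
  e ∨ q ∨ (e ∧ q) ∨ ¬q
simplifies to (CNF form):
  True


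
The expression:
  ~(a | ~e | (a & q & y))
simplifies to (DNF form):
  e & ~a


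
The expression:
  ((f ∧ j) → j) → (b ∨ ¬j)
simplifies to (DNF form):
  b ∨ ¬j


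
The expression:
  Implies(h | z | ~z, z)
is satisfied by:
  {z: True}


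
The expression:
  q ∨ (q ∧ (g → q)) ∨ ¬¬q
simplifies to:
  q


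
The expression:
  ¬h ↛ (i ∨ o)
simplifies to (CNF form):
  ¬h ∧ ¬i ∧ ¬o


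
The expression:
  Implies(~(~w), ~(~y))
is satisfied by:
  {y: True, w: False}
  {w: False, y: False}
  {w: True, y: True}


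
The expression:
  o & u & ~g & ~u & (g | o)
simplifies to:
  False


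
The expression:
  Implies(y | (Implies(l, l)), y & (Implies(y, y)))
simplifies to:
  y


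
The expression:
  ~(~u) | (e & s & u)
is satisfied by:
  {u: True}


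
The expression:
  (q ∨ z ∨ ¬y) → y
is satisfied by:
  {y: True}


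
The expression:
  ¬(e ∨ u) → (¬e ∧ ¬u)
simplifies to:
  True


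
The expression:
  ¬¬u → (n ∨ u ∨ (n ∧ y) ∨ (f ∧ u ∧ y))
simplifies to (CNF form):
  True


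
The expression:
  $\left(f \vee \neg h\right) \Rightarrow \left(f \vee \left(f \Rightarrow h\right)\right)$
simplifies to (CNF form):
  $\text{True}$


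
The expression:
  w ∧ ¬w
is never true.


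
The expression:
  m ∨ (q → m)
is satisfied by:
  {m: True, q: False}
  {q: False, m: False}
  {q: True, m: True}


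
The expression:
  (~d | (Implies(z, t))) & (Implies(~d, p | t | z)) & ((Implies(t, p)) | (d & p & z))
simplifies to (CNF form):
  (p | ~t) & (d | p | z) & (d | p | ~d) & (d | p | ~t) & (d | t | ~d) & (p | t | ~t) & (p | z | ~t) & (p | z | ~z) & (d | p | t | z) & (p | ~d | ~t) & (p | ~d | ~z) & (p | ~t | ~z) & (t | ~d | ~t) & (t | ~d | ~z) & (d | p | t | ~d) & (d | p | t | ~t) & (d | p | z | ~d) & (d | t | z | ~d) & (p | t | z | ~t) & (p | t | z | ~z) & (d | p | ~d | ~t) & (d | t | ~d | ~t) & (p | t | ~d | ~t) & (p | t | ~d | ~z) & (p | t | ~t | ~z) & (p | z | ~d | ~t) & (p | z | ~d | ~z) & (t | z | ~d | ~t) & (t | z | ~d | ~z) & (p | ~d | ~t | ~z) & (t | ~d | ~t | ~z)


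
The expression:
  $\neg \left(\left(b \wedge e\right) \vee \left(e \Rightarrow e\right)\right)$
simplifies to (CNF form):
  $\text{False}$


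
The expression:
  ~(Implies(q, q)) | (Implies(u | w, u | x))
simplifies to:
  u | x | ~w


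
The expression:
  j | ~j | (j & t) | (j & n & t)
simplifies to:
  True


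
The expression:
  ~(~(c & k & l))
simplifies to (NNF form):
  c & k & l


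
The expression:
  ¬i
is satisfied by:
  {i: False}


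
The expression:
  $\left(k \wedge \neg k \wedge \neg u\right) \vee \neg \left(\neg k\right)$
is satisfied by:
  {k: True}


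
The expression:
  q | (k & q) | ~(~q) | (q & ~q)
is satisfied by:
  {q: True}


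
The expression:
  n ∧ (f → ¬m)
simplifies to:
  n ∧ (¬f ∨ ¬m)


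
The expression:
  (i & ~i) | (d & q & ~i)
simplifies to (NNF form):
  d & q & ~i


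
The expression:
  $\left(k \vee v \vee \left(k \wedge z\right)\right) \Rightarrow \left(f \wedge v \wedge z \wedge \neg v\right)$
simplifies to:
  $\neg k \wedge \neg v$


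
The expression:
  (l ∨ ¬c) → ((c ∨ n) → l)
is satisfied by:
  {c: True, l: True, n: False}
  {c: True, l: False, n: False}
  {l: True, c: False, n: False}
  {c: False, l: False, n: False}
  {c: True, n: True, l: True}
  {c: True, n: True, l: False}
  {n: True, l: True, c: False}


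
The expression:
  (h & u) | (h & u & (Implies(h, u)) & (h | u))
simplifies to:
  h & u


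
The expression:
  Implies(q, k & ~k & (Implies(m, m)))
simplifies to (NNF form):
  ~q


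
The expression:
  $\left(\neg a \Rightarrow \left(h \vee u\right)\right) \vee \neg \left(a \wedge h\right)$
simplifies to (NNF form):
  $\text{True}$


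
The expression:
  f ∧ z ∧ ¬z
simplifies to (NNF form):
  False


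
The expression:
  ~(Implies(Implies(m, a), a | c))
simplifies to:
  ~a & ~c & ~m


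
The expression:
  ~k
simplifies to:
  ~k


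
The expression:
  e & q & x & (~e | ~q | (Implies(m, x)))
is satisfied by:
  {e: True, x: True, q: True}


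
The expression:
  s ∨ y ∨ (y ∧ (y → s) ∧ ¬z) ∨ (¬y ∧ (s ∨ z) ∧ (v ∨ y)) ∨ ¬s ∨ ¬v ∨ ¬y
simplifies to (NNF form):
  True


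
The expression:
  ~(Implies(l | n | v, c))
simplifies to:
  ~c & (l | n | v)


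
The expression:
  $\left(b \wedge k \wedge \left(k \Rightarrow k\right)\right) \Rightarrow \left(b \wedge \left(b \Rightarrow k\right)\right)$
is always true.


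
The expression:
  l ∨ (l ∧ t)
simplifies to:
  l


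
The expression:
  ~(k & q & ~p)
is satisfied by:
  {p: True, k: False, q: False}
  {k: False, q: False, p: False}
  {p: True, q: True, k: False}
  {q: True, k: False, p: False}
  {p: True, k: True, q: False}
  {k: True, p: False, q: False}
  {p: True, q: True, k: True}


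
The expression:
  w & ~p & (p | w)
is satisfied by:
  {w: True, p: False}


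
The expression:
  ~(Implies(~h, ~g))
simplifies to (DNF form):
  g & ~h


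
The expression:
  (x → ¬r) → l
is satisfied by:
  {r: True, l: True, x: True}
  {r: True, l: True, x: False}
  {l: True, x: True, r: False}
  {l: True, x: False, r: False}
  {r: True, x: True, l: False}


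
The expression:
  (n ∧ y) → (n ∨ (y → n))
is always true.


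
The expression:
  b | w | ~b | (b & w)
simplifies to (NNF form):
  True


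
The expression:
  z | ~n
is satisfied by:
  {z: True, n: False}
  {n: False, z: False}
  {n: True, z: True}


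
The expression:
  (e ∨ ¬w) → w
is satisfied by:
  {w: True}


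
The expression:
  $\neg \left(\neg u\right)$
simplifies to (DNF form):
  $u$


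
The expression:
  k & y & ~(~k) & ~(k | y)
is never true.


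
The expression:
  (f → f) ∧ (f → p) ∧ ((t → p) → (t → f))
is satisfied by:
  {f: False, p: False, t: False}
  {t: True, f: False, p: False}
  {p: True, f: False, t: False}
  {p: True, f: True, t: False}
  {t: True, p: True, f: True}


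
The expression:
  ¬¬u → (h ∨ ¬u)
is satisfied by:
  {h: True, u: False}
  {u: False, h: False}
  {u: True, h: True}


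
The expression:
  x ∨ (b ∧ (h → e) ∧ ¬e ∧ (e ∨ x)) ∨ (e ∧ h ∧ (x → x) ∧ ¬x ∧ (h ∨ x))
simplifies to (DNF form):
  x ∨ (e ∧ h)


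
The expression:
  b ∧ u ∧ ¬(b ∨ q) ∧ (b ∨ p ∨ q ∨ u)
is never true.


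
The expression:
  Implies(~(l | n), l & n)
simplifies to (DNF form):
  l | n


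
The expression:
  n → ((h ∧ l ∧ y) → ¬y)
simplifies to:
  ¬h ∨ ¬l ∨ ¬n ∨ ¬y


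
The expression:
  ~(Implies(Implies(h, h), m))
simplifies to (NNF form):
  ~m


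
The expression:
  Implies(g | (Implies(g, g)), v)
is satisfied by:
  {v: True}


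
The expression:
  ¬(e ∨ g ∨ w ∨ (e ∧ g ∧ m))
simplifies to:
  ¬e ∧ ¬g ∧ ¬w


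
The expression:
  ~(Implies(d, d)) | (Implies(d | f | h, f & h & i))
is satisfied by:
  {i: True, d: False, h: False, f: False}
  {i: False, d: False, h: False, f: False}
  {f: True, h: True, i: True, d: False}
  {f: True, h: True, d: True, i: True}


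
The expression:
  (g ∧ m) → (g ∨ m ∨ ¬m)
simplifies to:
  True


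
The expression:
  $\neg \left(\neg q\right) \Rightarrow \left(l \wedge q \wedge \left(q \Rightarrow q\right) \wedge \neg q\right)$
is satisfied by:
  {q: False}


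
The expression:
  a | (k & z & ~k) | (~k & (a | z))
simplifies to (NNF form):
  a | (z & ~k)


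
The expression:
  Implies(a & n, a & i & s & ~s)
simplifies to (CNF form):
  ~a | ~n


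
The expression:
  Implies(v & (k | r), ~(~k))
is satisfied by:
  {k: True, v: False, r: False}
  {v: False, r: False, k: False}
  {r: True, k: True, v: False}
  {r: True, v: False, k: False}
  {k: True, v: True, r: False}
  {v: True, k: False, r: False}
  {r: True, v: True, k: True}


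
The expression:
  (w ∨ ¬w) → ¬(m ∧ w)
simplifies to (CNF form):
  ¬m ∨ ¬w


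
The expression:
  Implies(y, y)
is always true.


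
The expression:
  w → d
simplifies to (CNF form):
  d ∨ ¬w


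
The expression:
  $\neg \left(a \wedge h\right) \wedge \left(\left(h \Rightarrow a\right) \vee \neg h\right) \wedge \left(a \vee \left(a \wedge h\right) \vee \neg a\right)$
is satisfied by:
  {h: False}


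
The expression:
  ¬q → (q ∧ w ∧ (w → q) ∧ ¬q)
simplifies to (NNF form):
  q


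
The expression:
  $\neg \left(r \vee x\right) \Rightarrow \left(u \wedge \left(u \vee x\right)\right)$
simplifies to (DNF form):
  $r \vee u \vee x$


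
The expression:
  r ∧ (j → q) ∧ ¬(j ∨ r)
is never true.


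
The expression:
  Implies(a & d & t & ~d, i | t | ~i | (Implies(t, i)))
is always true.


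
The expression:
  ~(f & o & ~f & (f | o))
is always true.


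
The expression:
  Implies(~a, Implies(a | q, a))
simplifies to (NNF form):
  a | ~q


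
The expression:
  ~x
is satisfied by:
  {x: False}


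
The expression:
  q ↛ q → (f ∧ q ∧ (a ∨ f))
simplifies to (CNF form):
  True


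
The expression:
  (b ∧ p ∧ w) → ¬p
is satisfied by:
  {p: False, b: False, w: False}
  {w: True, p: False, b: False}
  {b: True, p: False, w: False}
  {w: True, b: True, p: False}
  {p: True, w: False, b: False}
  {w: True, p: True, b: False}
  {b: True, p: True, w: False}


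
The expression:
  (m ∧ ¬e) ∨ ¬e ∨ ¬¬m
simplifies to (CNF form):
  m ∨ ¬e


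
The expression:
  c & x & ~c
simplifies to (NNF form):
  False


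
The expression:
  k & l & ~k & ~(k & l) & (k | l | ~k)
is never true.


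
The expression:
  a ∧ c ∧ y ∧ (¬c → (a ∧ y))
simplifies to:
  a ∧ c ∧ y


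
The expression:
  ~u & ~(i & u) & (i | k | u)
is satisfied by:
  {i: True, k: True, u: False}
  {i: True, u: False, k: False}
  {k: True, u: False, i: False}


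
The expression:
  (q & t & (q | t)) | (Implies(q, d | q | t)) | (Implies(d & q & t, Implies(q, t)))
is always true.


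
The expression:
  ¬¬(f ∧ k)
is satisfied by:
  {f: True, k: True}


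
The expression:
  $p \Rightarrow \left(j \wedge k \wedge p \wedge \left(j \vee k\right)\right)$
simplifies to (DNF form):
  $\left(j \wedge k\right) \vee \neg p$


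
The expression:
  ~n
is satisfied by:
  {n: False}


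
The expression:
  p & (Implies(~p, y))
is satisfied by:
  {p: True}


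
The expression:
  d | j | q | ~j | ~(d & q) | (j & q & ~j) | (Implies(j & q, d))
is always true.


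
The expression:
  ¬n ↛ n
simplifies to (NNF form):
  ¬n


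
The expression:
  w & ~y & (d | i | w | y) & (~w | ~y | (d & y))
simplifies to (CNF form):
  w & ~y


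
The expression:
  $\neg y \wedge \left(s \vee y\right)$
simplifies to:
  $s \wedge \neg y$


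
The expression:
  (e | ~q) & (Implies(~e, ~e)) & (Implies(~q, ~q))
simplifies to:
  e | ~q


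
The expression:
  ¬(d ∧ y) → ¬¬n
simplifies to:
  n ∨ (d ∧ y)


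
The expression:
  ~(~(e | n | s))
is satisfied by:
  {n: True, e: True, s: True}
  {n: True, e: True, s: False}
  {n: True, s: True, e: False}
  {n: True, s: False, e: False}
  {e: True, s: True, n: False}
  {e: True, s: False, n: False}
  {s: True, e: False, n: False}


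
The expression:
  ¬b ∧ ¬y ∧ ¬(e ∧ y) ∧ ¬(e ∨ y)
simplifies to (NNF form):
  ¬b ∧ ¬e ∧ ¬y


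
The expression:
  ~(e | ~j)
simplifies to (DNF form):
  j & ~e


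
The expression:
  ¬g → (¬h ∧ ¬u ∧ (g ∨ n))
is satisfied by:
  {g: True, n: True, h: False, u: False}
  {g: True, n: False, h: False, u: False}
  {g: True, u: True, n: True, h: False}
  {g: True, u: True, n: False, h: False}
  {g: True, h: True, n: True, u: False}
  {g: True, h: True, n: False, u: False}
  {g: True, h: True, u: True, n: True}
  {g: True, h: True, u: True, n: False}
  {n: True, g: False, h: False, u: False}


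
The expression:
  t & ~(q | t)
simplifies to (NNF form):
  False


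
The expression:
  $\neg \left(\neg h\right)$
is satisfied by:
  {h: True}


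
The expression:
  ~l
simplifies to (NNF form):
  ~l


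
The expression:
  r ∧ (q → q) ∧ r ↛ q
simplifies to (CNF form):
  r ∧ ¬q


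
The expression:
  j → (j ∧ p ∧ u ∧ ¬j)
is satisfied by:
  {j: False}


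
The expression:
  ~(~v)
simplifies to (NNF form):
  v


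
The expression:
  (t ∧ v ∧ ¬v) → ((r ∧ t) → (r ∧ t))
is always true.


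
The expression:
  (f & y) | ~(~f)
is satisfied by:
  {f: True}


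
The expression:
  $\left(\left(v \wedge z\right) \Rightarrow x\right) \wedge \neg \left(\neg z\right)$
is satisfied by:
  {z: True, x: True, v: False}
  {z: True, v: False, x: False}
  {z: True, x: True, v: True}


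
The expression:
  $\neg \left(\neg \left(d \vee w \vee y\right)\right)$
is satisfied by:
  {y: True, d: True, w: True}
  {y: True, d: True, w: False}
  {y: True, w: True, d: False}
  {y: True, w: False, d: False}
  {d: True, w: True, y: False}
  {d: True, w: False, y: False}
  {w: True, d: False, y: False}


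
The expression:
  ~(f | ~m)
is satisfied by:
  {m: True, f: False}


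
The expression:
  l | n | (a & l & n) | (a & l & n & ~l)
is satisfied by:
  {n: True, l: True}
  {n: True, l: False}
  {l: True, n: False}


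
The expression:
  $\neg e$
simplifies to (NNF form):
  $\neg e$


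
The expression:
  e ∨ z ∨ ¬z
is always true.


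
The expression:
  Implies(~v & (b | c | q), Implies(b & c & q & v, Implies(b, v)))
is always true.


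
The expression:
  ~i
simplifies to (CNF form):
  ~i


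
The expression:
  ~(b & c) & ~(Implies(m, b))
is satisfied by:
  {m: True, b: False}


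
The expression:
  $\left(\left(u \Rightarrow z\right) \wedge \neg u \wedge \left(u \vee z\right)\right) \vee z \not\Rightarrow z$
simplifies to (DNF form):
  $z \wedge \neg u$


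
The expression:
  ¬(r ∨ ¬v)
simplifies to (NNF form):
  v ∧ ¬r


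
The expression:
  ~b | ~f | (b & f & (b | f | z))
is always true.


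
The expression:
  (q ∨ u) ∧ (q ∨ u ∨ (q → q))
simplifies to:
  q ∨ u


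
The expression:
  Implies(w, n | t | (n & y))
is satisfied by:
  {n: True, t: True, w: False}
  {n: True, w: False, t: False}
  {t: True, w: False, n: False}
  {t: False, w: False, n: False}
  {n: True, t: True, w: True}
  {n: True, w: True, t: False}
  {t: True, w: True, n: False}


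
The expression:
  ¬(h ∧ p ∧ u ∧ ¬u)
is always true.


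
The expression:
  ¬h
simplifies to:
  ¬h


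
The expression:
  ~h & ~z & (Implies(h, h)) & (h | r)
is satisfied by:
  {r: True, h: False, z: False}


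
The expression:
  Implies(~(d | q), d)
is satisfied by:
  {d: True, q: True}
  {d: True, q: False}
  {q: True, d: False}


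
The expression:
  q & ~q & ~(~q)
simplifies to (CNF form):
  False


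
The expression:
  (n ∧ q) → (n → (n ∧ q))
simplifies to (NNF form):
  True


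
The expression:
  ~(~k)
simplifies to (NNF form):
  k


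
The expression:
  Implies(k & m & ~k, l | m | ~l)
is always true.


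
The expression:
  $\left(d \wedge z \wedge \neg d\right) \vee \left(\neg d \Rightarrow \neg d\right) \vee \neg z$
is always true.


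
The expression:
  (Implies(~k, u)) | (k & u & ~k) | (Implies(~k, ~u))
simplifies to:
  True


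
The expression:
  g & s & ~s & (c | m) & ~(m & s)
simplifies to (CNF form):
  False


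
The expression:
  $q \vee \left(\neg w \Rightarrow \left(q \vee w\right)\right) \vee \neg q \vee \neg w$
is always true.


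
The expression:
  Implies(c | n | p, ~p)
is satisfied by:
  {p: False}


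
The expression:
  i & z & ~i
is never true.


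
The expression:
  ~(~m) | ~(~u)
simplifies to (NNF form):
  m | u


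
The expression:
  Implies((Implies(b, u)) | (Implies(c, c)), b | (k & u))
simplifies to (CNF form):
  (b | k) & (b | u)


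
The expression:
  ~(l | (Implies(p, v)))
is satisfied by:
  {p: True, v: False, l: False}


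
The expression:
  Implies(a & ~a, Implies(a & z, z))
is always true.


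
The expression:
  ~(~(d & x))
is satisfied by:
  {d: True, x: True}


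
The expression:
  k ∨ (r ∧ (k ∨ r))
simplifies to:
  k ∨ r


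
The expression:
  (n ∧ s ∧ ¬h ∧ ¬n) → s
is always true.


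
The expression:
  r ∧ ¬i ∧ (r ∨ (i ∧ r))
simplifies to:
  r ∧ ¬i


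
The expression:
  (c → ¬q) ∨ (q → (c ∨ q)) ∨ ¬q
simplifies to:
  True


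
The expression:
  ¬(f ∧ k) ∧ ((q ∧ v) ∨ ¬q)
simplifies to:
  (v ∧ ¬f) ∨ (v ∧ ¬k) ∨ (¬f ∧ ¬q) ∨ (¬k ∧ ¬q)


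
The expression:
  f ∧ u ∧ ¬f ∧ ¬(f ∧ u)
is never true.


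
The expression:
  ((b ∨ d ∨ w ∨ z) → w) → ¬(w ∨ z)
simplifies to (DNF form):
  ¬w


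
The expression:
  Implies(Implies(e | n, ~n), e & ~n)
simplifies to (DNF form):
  e | n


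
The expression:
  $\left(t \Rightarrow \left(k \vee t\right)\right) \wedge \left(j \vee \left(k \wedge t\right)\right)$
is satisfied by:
  {t: True, j: True, k: True}
  {t: True, j: True, k: False}
  {j: True, k: True, t: False}
  {j: True, k: False, t: False}
  {t: True, k: True, j: False}


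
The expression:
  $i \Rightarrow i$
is always true.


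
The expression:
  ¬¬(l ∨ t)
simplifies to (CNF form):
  l ∨ t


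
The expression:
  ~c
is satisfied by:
  {c: False}


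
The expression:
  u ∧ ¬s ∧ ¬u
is never true.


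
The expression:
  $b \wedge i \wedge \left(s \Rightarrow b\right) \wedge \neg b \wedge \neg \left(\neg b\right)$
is never true.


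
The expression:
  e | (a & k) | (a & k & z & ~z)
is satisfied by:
  {k: True, e: True, a: True}
  {k: True, e: True, a: False}
  {e: True, a: True, k: False}
  {e: True, a: False, k: False}
  {k: True, a: True, e: False}


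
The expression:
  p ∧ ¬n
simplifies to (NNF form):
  p ∧ ¬n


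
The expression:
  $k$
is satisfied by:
  {k: True}


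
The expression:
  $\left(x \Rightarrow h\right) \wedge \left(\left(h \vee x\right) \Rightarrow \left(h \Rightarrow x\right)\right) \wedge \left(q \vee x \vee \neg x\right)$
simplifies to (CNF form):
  $\left(h \vee \neg h\right) \wedge \left(h \vee \neg x\right) \wedge \left(x \vee \neg h\right) \wedge \left(x \vee \neg x\right)$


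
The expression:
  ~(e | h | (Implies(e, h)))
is never true.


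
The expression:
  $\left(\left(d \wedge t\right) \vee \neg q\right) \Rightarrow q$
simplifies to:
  $q$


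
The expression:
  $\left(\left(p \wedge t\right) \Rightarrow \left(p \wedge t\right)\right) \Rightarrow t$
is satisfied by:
  {t: True}


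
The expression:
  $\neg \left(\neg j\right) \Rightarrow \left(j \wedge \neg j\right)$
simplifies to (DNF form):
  $\neg j$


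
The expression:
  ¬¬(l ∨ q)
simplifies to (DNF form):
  l ∨ q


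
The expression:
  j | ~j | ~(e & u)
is always true.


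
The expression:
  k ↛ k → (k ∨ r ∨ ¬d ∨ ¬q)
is always true.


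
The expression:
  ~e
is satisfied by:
  {e: False}


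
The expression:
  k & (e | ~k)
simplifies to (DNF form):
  e & k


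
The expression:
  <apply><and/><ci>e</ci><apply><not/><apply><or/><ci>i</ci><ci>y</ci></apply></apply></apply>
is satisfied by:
  {e: True, y: False, i: False}


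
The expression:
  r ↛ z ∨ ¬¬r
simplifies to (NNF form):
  r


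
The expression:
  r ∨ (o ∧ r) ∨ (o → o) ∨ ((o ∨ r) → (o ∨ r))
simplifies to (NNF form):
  True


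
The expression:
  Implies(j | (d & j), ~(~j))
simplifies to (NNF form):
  True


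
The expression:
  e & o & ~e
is never true.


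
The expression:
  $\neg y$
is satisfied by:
  {y: False}


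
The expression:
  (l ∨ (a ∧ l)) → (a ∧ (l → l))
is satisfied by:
  {a: True, l: False}
  {l: False, a: False}
  {l: True, a: True}


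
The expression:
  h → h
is always true.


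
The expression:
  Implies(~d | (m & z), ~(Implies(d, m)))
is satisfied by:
  {d: True, m: False, z: False}
  {z: True, d: True, m: False}
  {m: True, d: True, z: False}


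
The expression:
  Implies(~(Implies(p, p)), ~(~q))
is always true.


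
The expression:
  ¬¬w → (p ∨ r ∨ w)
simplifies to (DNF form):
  True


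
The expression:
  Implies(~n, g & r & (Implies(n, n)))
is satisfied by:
  {n: True, g: True, r: True}
  {n: True, g: True, r: False}
  {n: True, r: True, g: False}
  {n: True, r: False, g: False}
  {g: True, r: True, n: False}


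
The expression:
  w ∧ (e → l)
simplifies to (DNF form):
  (l ∧ w) ∨ (w ∧ ¬e)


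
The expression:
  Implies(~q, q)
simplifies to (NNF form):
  q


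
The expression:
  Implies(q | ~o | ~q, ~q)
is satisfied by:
  {q: False}


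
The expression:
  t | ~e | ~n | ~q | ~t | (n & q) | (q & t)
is always true.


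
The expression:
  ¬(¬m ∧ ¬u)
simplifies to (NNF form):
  m ∨ u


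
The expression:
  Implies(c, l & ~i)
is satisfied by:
  {l: True, c: False, i: False}
  {l: False, c: False, i: False}
  {i: True, l: True, c: False}
  {i: True, l: False, c: False}
  {c: True, l: True, i: False}


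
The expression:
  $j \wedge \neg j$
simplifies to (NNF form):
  $\text{False}$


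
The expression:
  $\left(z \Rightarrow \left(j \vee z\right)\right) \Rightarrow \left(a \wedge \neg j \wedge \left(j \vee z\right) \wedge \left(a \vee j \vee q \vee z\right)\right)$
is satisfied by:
  {a: True, z: True, j: False}


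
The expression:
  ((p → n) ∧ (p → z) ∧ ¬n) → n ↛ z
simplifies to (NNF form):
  n ∨ p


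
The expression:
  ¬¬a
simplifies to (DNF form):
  a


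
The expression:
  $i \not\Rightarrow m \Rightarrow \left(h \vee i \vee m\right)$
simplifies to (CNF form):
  $\text{True}$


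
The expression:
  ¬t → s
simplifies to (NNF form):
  s ∨ t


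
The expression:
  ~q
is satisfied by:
  {q: False}


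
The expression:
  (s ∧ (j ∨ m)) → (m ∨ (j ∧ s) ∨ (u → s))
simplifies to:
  True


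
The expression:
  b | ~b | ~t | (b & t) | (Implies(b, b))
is always true.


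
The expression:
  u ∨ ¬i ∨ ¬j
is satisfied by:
  {u: True, i: False, j: False}
  {u: False, i: False, j: False}
  {j: True, u: True, i: False}
  {j: True, u: False, i: False}
  {i: True, u: True, j: False}
  {i: True, u: False, j: False}
  {i: True, j: True, u: True}


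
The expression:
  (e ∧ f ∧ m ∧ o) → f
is always true.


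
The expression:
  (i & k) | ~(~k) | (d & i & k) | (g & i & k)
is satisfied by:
  {k: True}


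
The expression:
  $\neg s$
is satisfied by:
  {s: False}


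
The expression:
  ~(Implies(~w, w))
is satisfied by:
  {w: False}


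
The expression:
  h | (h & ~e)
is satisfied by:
  {h: True}


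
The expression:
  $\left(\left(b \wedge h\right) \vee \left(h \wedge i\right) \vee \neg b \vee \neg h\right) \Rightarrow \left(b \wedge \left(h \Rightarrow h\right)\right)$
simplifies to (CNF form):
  $b$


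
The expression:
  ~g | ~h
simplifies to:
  ~g | ~h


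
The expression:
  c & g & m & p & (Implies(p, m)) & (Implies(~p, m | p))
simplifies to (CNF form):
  c & g & m & p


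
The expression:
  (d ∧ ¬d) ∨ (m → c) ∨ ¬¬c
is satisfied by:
  {c: True, m: False}
  {m: False, c: False}
  {m: True, c: True}


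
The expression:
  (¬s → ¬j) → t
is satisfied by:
  {t: True, j: True, s: False}
  {t: True, s: False, j: False}
  {t: True, j: True, s: True}
  {t: True, s: True, j: False}
  {j: True, s: False, t: False}


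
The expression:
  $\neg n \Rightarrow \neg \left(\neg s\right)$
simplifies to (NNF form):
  $n \vee s$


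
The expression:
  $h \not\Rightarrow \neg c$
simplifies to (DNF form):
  $c \wedge h$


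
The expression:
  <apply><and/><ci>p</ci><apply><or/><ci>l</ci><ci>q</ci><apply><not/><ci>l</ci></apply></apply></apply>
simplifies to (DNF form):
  <ci>p</ci>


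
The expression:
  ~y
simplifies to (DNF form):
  ~y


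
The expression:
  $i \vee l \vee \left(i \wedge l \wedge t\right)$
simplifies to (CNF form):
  $i \vee l$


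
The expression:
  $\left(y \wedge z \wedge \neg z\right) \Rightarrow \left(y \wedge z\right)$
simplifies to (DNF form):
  $\text{True}$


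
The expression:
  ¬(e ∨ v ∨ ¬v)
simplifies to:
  False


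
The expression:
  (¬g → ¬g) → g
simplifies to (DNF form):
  g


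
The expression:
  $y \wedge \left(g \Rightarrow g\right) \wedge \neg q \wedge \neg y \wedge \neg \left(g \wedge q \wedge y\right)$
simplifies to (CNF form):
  $\text{False}$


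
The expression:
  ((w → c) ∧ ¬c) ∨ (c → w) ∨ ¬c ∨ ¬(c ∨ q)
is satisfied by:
  {w: True, c: False}
  {c: False, w: False}
  {c: True, w: True}


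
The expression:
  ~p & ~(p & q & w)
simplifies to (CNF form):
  ~p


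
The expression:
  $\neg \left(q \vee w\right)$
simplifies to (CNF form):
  $\neg q \wedge \neg w$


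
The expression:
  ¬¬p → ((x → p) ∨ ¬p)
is always true.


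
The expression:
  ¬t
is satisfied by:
  {t: False}


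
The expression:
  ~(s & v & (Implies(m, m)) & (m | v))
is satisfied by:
  {s: False, v: False}
  {v: True, s: False}
  {s: True, v: False}


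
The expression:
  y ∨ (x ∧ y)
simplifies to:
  y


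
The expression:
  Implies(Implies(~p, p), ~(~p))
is always true.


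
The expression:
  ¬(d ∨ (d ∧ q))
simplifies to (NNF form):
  ¬d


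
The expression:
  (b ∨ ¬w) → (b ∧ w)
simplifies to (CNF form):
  w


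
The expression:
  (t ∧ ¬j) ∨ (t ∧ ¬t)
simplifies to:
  t ∧ ¬j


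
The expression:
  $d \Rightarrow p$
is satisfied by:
  {p: True, d: False}
  {d: False, p: False}
  {d: True, p: True}


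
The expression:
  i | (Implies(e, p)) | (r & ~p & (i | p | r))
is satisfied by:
  {i: True, r: True, p: True, e: False}
  {i: True, r: True, e: False, p: False}
  {i: True, p: True, e: False, r: False}
  {i: True, e: False, p: False, r: False}
  {r: True, p: True, e: False, i: False}
  {r: True, e: False, p: False, i: False}
  {p: True, r: False, e: False, i: False}
  {r: False, e: False, p: False, i: False}
  {r: True, i: True, e: True, p: True}
  {r: True, i: True, e: True, p: False}
  {i: True, e: True, p: True, r: False}
  {i: True, e: True, r: False, p: False}
  {p: True, e: True, r: True, i: False}
  {e: True, r: True, i: False, p: False}
  {e: True, p: True, i: False, r: False}


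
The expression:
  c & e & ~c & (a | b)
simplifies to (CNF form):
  False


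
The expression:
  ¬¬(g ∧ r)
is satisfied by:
  {r: True, g: True}


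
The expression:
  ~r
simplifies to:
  ~r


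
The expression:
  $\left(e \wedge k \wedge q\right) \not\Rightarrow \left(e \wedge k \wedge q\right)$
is never true.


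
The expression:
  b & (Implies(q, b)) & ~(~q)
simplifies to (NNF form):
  b & q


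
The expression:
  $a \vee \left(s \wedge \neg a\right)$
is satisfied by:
  {a: True, s: True}
  {a: True, s: False}
  {s: True, a: False}


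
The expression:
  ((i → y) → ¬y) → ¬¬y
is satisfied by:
  {y: True}


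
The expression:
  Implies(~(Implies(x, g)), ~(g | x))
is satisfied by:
  {g: True, x: False}
  {x: False, g: False}
  {x: True, g: True}


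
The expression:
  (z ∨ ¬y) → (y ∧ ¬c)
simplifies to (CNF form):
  y ∧ (¬c ∨ ¬z)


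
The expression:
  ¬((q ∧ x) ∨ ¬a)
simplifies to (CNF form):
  a ∧ (¬q ∨ ¬x)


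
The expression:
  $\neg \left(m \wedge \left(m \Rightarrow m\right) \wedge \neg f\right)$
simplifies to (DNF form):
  $f \vee \neg m$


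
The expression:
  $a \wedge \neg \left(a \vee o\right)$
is never true.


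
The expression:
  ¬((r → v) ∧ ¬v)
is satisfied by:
  {r: True, v: True}
  {r: True, v: False}
  {v: True, r: False}


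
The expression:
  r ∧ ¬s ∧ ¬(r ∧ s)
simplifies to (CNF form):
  r ∧ ¬s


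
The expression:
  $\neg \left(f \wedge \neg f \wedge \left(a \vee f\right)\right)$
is always true.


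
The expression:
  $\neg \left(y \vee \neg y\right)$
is never true.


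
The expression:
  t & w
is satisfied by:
  {t: True, w: True}


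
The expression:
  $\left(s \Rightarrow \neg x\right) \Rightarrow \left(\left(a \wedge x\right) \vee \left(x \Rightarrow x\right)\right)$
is always true.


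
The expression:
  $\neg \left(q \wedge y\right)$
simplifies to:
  $\neg q \vee \neg y$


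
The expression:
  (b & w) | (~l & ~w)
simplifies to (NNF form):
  (b & w) | (~l & ~w)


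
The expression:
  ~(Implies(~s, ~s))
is never true.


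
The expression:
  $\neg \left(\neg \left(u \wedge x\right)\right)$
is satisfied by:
  {u: True, x: True}


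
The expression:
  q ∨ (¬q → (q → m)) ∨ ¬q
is always true.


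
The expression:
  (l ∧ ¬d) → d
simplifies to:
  d ∨ ¬l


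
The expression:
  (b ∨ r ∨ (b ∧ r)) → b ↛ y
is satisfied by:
  {r: False, y: False, b: False}
  {b: True, r: False, y: False}
  {y: True, r: False, b: False}
  {b: True, r: True, y: False}


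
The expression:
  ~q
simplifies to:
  ~q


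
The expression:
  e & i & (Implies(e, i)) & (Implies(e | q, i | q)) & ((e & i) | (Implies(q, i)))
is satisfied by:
  {i: True, e: True}


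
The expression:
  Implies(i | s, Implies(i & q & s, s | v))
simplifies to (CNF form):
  True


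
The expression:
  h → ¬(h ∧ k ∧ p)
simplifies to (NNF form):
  ¬h ∨ ¬k ∨ ¬p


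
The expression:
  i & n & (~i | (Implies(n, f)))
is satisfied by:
  {i: True, f: True, n: True}


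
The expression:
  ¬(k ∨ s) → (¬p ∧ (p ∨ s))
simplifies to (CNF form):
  k ∨ s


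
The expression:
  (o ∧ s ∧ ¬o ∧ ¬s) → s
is always true.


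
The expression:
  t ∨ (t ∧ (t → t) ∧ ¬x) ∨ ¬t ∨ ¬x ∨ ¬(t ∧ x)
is always true.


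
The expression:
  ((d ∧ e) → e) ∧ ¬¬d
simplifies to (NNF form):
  d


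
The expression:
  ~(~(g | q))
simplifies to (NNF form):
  g | q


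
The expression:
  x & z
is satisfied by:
  {z: True, x: True}


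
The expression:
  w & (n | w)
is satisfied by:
  {w: True}


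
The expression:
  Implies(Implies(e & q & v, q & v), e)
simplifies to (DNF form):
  e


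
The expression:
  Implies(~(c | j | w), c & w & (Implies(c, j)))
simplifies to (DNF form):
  c | j | w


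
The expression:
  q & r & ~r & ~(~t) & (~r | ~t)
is never true.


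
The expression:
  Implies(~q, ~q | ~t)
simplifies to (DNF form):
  True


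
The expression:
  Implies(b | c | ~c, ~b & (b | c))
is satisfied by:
  {c: True, b: False}


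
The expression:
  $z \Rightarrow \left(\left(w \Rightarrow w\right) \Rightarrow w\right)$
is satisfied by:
  {w: True, z: False}
  {z: False, w: False}
  {z: True, w: True}


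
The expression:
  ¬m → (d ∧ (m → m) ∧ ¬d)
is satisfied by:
  {m: True}


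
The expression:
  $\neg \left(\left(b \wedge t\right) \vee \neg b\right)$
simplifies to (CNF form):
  $b \wedge \neg t$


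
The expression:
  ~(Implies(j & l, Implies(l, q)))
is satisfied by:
  {j: True, l: True, q: False}


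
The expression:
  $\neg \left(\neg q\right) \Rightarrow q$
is always true.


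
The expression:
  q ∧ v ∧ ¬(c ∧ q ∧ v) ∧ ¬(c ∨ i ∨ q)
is never true.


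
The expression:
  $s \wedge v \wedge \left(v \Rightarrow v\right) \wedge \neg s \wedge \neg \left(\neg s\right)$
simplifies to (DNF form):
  $\text{False}$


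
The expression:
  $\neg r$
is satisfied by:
  {r: False}


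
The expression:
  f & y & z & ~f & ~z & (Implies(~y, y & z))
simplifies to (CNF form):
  False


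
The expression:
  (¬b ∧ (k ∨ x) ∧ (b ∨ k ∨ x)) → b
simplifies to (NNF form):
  b ∨ (¬k ∧ ¬x)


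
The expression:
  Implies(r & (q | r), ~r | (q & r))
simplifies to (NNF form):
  q | ~r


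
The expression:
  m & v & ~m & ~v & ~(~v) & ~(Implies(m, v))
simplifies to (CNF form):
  False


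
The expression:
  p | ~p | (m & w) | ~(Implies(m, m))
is always true.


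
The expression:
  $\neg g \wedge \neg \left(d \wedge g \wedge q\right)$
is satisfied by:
  {g: False}


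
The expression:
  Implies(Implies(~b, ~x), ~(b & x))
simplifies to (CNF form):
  ~b | ~x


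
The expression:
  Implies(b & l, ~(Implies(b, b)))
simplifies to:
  ~b | ~l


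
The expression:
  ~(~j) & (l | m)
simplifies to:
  j & (l | m)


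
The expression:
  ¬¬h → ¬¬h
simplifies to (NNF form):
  True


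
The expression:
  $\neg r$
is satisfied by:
  {r: False}


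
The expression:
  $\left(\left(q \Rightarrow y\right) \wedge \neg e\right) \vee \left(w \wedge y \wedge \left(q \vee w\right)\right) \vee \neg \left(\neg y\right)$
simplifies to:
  $y \vee \left(\neg e \wedge \neg q\right)$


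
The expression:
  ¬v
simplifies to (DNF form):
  ¬v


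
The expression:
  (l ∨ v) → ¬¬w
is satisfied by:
  {w: True, l: False, v: False}
  {w: True, v: True, l: False}
  {w: True, l: True, v: False}
  {w: True, v: True, l: True}
  {v: False, l: False, w: False}


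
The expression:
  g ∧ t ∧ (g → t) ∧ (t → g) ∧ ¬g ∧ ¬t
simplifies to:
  False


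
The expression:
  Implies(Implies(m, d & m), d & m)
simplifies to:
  m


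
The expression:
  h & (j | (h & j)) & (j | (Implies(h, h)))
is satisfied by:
  {h: True, j: True}


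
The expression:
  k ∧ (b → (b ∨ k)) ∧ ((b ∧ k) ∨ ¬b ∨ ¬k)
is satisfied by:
  {k: True}


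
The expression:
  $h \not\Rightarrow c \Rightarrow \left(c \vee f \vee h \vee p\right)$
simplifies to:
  $\text{True}$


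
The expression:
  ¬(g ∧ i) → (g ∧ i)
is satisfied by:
  {i: True, g: True}


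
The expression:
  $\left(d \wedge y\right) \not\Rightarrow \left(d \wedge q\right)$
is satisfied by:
  {d: True, y: True, q: False}


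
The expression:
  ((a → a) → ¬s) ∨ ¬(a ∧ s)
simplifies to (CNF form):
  ¬a ∨ ¬s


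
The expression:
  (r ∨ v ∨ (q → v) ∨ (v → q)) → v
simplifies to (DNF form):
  v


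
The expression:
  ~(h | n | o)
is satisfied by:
  {n: False, o: False, h: False}


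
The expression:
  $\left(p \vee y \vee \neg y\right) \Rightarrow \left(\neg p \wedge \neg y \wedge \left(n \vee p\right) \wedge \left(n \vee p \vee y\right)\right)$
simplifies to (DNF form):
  $n \wedge \neg p \wedge \neg y$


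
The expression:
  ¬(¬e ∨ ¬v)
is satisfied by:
  {e: True, v: True}


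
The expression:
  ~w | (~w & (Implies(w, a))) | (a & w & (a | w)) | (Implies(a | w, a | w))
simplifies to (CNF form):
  True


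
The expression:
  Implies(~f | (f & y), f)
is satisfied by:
  {f: True}


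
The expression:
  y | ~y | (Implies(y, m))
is always true.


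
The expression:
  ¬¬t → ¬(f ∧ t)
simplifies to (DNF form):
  ¬f ∨ ¬t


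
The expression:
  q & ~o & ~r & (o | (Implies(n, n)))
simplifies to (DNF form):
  q & ~o & ~r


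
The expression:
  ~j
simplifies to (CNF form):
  ~j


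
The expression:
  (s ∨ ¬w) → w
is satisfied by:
  {w: True}


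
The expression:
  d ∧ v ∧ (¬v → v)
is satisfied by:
  {d: True, v: True}


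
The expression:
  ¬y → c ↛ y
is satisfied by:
  {y: True, c: True}
  {y: True, c: False}
  {c: True, y: False}


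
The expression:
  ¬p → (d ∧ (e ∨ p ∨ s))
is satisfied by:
  {d: True, p: True, s: True, e: True}
  {d: True, p: True, s: True, e: False}
  {d: True, p: True, e: True, s: False}
  {d: True, p: True, e: False, s: False}
  {p: True, s: True, e: True, d: False}
  {p: True, s: True, e: False, d: False}
  {p: True, s: False, e: True, d: False}
  {p: True, s: False, e: False, d: False}
  {d: True, s: True, e: True, p: False}
  {d: True, s: True, e: False, p: False}
  {d: True, e: True, s: False, p: False}


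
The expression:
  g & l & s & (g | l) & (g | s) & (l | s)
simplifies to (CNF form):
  g & l & s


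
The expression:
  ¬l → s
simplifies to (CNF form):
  l ∨ s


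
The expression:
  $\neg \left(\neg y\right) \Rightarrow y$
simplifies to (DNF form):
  $\text{True}$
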